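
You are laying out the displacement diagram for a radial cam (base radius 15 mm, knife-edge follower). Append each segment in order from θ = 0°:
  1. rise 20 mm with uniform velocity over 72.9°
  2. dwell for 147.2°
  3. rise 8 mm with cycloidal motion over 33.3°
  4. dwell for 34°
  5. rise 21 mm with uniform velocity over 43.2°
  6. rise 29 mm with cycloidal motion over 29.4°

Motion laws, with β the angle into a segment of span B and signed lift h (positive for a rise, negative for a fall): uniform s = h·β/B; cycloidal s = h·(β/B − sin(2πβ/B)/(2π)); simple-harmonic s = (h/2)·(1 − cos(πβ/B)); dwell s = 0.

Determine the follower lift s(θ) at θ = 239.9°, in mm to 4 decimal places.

seg 1 [0°–72.9°] uniform, h=20: full span → s += 20 → s = 20.0000
seg 2 [72.9°–220.1°] dwell: s stays 20.0000
seg 3 [220.1°–253.4°] cycloidal, h=8: θ=239.9° here. β=19.8, B=33.3. 8·(0.5946 − sin(2π·0.5946)/(2π)) = 5.4697 → s = 25.4697

25.4697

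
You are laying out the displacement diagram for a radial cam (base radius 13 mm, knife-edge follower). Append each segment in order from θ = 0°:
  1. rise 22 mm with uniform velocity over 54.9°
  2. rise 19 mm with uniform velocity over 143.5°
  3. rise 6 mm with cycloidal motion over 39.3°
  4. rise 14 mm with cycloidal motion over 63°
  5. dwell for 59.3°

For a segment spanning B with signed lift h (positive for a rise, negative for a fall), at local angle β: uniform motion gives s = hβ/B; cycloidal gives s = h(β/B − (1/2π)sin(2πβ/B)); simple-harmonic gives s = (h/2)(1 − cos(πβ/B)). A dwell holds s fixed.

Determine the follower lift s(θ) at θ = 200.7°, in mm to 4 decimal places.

seg 1 [0°–54.9°] uniform, h=22: full span → s += 22 → s = 22.0000
seg 2 [54.9°–198.4°] uniform, h=19: full span → s += 19 → s = 41.0000
seg 3 [198.4°–237.7°] cycloidal, h=6: θ=200.7° here. β=2.3, B=39.3. 6·(0.0585 − sin(2π·0.0585)/(2π)) = 0.0079 → s = 41.0079

41.0079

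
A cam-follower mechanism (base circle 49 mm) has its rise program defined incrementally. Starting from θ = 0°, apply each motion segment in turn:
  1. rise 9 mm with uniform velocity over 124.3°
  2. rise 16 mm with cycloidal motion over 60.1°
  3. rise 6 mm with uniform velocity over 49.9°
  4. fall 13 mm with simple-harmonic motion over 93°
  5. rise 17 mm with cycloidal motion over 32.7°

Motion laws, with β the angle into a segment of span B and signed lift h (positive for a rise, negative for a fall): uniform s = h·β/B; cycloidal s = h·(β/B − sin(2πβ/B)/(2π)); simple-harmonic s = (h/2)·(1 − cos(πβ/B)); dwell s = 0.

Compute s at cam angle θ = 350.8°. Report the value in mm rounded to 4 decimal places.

seg 1 [0°–124.3°] uniform, h=9: full span → s += 9 → s = 9.0000
seg 2 [124.3°–184.4°] cycloidal, h=16: full span → s += 16 → s = 25.0000
seg 3 [184.4°–234.3°] uniform, h=6: full span → s += 6 → s = 31.0000
seg 4 [234.3°–327.3°] simple-harmonic, h=-13: full span → s += -13 → s = 18.0000
seg 5 [327.3°–360°] cycloidal, h=17: θ=350.8° here. β=23.5, B=32.7. 17·(0.7187 − sin(2π·0.7187)/(2π)) = 14.8705 → s = 32.8705

32.8705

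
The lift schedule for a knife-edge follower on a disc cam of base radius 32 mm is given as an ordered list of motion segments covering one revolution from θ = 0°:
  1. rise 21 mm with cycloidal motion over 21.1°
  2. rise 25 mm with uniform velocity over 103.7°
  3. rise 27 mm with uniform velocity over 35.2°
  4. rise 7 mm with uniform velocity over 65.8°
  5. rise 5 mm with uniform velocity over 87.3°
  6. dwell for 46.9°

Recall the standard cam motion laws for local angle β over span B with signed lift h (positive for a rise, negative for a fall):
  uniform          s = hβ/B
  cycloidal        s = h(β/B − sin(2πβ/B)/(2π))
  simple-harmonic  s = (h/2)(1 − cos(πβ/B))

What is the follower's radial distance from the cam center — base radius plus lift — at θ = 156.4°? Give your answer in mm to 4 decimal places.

seg 1 [0°–21.1°] cycloidal, h=21: full span → s += 21 → s = 21.0000
seg 2 [21.1°–124.8°] uniform, h=25: full span → s += 25 → s = 46.0000
seg 3 [124.8°–160°] uniform, h=27: θ=156.4° here. β=31.6, B=35.2. 27·31.6/35.2 = 24.2386 → s = 70.2386
radial distance = base radius + s = 32 + 70.2386 = 102.2386

102.2386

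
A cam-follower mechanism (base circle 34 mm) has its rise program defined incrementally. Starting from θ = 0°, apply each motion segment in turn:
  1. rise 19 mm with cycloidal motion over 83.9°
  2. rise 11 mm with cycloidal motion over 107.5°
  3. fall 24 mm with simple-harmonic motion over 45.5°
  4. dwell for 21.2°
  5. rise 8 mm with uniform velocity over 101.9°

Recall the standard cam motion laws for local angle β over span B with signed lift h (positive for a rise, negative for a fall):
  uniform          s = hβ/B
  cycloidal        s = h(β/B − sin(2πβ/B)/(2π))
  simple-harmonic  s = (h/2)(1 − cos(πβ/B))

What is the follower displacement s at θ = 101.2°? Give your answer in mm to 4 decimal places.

seg 1 [0°–83.9°] cycloidal, h=19: full span → s += 19 → s = 19.0000
seg 2 [83.9°–191.4°] cycloidal, h=11: θ=101.2° here. β=17.3, B=107.5. 11·(0.1609 − sin(2π·0.1609)/(2π)) = 0.2866 → s = 19.2866

19.2866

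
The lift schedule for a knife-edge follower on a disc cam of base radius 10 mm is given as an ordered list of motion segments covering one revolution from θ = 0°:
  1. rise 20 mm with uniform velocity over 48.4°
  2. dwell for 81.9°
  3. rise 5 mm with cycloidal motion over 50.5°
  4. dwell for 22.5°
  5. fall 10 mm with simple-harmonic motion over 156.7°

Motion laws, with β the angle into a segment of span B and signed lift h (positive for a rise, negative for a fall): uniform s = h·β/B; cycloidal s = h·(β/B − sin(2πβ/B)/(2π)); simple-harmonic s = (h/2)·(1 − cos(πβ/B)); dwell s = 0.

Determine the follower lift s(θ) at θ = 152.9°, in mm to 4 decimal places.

seg 1 [0°–48.4°] uniform, h=20: full span → s += 20 → s = 20.0000
seg 2 [48.4°–130.3°] dwell: s stays 20.0000
seg 3 [130.3°–180.8°] cycloidal, h=5: θ=152.9° here. β=22.6, B=50.5. 5·(0.4475 − sin(2π·0.4475)/(2π)) = 1.9800 → s = 21.9800

21.9800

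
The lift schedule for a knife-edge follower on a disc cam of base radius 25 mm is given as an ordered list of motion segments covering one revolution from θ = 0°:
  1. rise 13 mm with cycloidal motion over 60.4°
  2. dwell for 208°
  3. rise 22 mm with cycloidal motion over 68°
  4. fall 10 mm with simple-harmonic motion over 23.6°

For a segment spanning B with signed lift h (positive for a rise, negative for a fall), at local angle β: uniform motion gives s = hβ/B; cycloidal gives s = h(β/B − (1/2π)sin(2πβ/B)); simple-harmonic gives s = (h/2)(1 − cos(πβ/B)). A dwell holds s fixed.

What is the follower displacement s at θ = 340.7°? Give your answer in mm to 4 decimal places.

seg 1 [0°–60.4°] cycloidal, h=13: full span → s += 13 → s = 13.0000
seg 2 [60.4°–268.4°] dwell: s stays 13.0000
seg 3 [268.4°–336.4°] cycloidal, h=22: full span → s += 22 → s = 35.0000
seg 4 [336.4°–360°] simple-harmonic, h=-10: θ=340.7° here. β=4.3, B=23.6. -10/2·(1 − cos(π·0.1822)) = -0.7970 → s = 34.2030

34.2030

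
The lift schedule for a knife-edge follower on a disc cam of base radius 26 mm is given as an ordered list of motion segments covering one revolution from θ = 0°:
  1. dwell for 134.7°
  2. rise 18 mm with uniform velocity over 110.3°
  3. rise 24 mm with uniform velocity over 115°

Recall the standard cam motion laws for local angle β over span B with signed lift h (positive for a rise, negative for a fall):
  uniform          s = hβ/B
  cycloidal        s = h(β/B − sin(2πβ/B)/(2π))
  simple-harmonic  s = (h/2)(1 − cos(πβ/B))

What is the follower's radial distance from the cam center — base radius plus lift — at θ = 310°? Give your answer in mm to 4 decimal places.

seg 1 [0°–134.7°] dwell: s stays 0.0000
seg 2 [134.7°–245°] uniform, h=18: full span → s += 18 → s = 18.0000
seg 3 [245°–360°] uniform, h=24: θ=310° here. β=65, B=115. 24·65/115 = 13.5652 → s = 31.5652
radial distance = base radius + s = 26 + 31.5652 = 57.5652

57.5652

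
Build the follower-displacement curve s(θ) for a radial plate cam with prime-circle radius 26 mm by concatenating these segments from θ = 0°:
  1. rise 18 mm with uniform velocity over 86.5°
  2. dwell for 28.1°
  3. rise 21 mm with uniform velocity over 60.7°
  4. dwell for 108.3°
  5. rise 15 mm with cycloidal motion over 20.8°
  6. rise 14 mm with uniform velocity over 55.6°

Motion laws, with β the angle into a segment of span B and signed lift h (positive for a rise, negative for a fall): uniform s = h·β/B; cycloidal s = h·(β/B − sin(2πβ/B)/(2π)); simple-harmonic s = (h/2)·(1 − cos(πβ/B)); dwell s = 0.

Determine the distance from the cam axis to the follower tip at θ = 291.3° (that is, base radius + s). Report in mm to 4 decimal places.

seg 1 [0°–86.5°] uniform, h=18: full span → s += 18 → s = 18.0000
seg 2 [86.5°–114.6°] dwell: s stays 18.0000
seg 3 [114.6°–175.3°] uniform, h=21: full span → s += 21 → s = 39.0000
seg 4 [175.3°–283.6°] dwell: s stays 39.0000
seg 5 [283.6°–304.4°] cycloidal, h=15: θ=291.3° here. β=7.7, B=20.8. 15·(0.3702 − sin(2π·0.3702)/(2π)) = 3.8146 → s = 42.8146
radial distance = base radius + s = 26 + 42.8146 = 68.8146

68.8146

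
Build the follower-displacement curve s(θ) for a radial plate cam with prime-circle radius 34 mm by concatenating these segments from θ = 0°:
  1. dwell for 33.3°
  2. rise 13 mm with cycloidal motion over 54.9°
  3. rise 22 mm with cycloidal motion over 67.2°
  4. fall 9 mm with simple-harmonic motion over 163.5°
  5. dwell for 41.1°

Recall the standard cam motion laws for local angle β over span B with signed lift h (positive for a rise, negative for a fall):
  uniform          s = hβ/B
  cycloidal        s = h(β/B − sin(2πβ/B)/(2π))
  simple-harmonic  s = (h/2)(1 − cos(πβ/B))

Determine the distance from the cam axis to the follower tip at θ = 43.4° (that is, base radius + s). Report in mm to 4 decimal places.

seg 1 [0°–33.3°] dwell: s stays 0.0000
seg 2 [33.3°–88.2°] cycloidal, h=13: θ=43.4° here. β=10.1, B=54.9. 13·(0.1840 − sin(2π·0.1840)/(2π)) = 0.4981 → s = 0.4981
radial distance = base radius + s = 34 + 0.4981 = 34.4981

34.4981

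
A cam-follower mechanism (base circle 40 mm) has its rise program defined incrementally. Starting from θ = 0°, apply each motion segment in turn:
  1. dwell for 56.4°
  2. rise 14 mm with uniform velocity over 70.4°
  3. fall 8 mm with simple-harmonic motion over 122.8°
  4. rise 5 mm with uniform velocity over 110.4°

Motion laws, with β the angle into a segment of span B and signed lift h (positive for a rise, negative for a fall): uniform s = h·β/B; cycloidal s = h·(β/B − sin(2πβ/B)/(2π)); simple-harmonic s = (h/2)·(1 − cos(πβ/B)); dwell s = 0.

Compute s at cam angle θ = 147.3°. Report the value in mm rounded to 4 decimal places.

seg 1 [0°–56.4°] dwell: s stays 0.0000
seg 2 [56.4°–126.8°] uniform, h=14: full span → s += 14 → s = 14.0000
seg 3 [126.8°–249.6°] simple-harmonic, h=-8: θ=147.3° here. β=20.5, B=122.8. -8/2·(1 − cos(π·0.1669)) = -0.5376 → s = 13.4624

13.4624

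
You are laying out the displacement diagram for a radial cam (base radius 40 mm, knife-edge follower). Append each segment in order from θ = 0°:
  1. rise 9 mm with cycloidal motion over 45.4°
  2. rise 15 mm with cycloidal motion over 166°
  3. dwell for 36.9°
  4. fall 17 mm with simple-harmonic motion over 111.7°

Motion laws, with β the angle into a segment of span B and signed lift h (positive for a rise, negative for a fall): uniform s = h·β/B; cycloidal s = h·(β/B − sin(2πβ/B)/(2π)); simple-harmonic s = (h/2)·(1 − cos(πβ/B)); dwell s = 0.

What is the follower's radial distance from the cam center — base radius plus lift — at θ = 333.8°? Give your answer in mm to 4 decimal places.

seg 1 [0°–45.4°] cycloidal, h=9: full span → s += 9 → s = 9.0000
seg 2 [45.4°–211.4°] cycloidal, h=15: full span → s += 15 → s = 24.0000
seg 3 [211.4°–248.3°] dwell: s stays 24.0000
seg 4 [248.3°–360°] simple-harmonic, h=-17: θ=333.8° here. β=85.5, B=111.7. -17/2·(1 − cos(π·0.7654)) = -14.7948 → s = 9.2052
radial distance = base radius + s = 40 + 9.2052 = 49.2052

49.2052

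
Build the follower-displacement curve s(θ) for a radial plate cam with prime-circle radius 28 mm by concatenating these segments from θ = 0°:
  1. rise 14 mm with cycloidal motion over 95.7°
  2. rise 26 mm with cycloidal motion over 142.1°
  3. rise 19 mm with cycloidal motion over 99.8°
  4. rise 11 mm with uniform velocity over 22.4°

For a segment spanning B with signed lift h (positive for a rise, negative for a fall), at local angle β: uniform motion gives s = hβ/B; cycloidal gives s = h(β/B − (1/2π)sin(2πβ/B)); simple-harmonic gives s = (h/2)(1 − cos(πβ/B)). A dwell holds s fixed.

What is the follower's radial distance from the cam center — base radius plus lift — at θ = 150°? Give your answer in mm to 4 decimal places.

seg 1 [0°–95.7°] cycloidal, h=14: full span → s += 14 → s = 14.0000
seg 2 [95.7°–237.8°] cycloidal, h=26: θ=150° here. β=54.3, B=142.1. 26·(0.3821 − sin(2π·0.3821)/(2π)) = 7.1431 → s = 21.1431
radial distance = base radius + s = 28 + 21.1431 = 49.1431

49.1431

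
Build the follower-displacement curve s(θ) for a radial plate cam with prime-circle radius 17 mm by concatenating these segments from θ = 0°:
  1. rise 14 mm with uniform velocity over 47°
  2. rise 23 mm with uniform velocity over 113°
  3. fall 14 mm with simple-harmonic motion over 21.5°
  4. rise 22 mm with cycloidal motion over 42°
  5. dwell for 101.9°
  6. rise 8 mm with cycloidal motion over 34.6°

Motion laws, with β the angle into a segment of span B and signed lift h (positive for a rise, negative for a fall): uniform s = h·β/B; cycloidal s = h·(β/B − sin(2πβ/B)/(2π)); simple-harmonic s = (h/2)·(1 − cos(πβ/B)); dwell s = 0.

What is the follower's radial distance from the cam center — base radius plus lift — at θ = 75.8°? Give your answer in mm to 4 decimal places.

seg 1 [0°–47°] uniform, h=14: full span → s += 14 → s = 14.0000
seg 2 [47°–160°] uniform, h=23: θ=75.8° here. β=28.8, B=113. 23·28.8/113 = 5.8619 → s = 19.8619
radial distance = base radius + s = 17 + 19.8619 = 36.8619

36.8619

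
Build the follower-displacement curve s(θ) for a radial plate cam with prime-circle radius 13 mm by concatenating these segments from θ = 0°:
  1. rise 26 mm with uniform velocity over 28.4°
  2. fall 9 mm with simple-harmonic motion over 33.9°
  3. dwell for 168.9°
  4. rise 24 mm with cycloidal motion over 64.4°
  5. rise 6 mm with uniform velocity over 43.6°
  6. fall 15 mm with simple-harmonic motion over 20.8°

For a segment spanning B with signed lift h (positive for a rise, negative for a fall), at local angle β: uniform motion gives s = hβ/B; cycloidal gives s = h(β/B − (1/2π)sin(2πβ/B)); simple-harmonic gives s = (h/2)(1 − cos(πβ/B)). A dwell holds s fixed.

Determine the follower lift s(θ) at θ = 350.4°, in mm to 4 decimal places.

seg 1 [0°–28.4°] uniform, h=26: full span → s += 26 → s = 26.0000
seg 2 [28.4°–62.3°] simple-harmonic, h=-9: full span → s += -9 → s = 17.0000
seg 3 [62.3°–231.2°] dwell: s stays 17.0000
seg 4 [231.2°–295.6°] cycloidal, h=24: full span → s += 24 → s = 41.0000
seg 5 [295.6°–339.2°] uniform, h=6: full span → s += 6 → s = 47.0000
seg 6 [339.2°–360°] simple-harmonic, h=-15: θ=350.4° here. β=11.2, B=20.8. -15/2·(1 − cos(π·0.5385)) = -8.4040 → s = 38.5960

38.5960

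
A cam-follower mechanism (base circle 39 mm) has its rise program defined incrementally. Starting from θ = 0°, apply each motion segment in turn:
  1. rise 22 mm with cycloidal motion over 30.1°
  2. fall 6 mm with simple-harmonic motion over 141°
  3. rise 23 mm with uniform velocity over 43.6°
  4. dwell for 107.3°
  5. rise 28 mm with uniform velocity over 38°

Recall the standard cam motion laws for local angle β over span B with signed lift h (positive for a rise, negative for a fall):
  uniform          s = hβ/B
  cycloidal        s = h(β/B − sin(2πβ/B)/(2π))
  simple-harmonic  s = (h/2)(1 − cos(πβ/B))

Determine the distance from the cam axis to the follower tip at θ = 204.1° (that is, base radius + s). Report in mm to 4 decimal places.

seg 1 [0°–30.1°] cycloidal, h=22: full span → s += 22 → s = 22.0000
seg 2 [30.1°–171.1°] simple-harmonic, h=-6: full span → s += -6 → s = 16.0000
seg 3 [171.1°–214.7°] uniform, h=23: θ=204.1° here. β=33, B=43.6. 23·33/43.6 = 17.4083 → s = 33.4083
radial distance = base radius + s = 39 + 33.4083 = 72.4083

72.4083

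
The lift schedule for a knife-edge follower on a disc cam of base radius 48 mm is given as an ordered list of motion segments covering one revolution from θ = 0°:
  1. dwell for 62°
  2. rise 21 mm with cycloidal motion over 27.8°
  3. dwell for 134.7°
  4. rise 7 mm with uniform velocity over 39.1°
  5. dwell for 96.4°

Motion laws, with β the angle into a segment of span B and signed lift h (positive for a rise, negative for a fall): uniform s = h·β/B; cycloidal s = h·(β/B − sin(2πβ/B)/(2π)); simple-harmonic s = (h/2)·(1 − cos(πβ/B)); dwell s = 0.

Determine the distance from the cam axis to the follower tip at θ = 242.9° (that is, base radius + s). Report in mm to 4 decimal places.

seg 1 [0°–62°] dwell: s stays 0.0000
seg 2 [62°–89.8°] cycloidal, h=21: full span → s += 21 → s = 21.0000
seg 3 [89.8°–224.5°] dwell: s stays 21.0000
seg 4 [224.5°–263.6°] uniform, h=7: θ=242.9° here. β=18.4, B=39.1. 7·18.4/39.1 = 3.2941 → s = 24.2941
radial distance = base radius + s = 48 + 24.2941 = 72.2941

72.2941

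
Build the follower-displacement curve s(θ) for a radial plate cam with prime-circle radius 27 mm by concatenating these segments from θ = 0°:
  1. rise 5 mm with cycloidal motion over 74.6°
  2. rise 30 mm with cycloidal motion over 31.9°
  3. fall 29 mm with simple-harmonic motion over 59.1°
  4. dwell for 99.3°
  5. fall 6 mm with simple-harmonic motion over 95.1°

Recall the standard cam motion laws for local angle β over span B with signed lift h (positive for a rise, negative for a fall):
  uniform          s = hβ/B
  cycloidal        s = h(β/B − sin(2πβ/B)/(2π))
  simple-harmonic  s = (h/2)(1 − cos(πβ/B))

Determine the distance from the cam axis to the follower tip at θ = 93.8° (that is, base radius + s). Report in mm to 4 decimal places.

seg 1 [0°–74.6°] cycloidal, h=5: full span → s += 5 → s = 5.0000
seg 2 [74.6°–106.5°] cycloidal, h=30: θ=93.8° here. β=19.2, B=31.9. 30·(0.6019 − sin(2π·0.6019)/(2π)) = 20.9083 → s = 25.9083
radial distance = base radius + s = 27 + 25.9083 = 52.9083

52.9083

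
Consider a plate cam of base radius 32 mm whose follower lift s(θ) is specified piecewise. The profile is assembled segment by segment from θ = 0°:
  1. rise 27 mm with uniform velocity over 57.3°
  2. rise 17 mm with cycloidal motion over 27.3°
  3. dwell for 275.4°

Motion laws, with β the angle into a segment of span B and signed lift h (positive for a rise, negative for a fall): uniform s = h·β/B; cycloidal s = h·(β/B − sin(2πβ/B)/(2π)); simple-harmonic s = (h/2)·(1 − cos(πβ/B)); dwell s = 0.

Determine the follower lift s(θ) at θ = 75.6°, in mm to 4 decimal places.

seg 1 [0°–57.3°] uniform, h=27: full span → s += 27 → s = 27.0000
seg 2 [57.3°–84.6°] cycloidal, h=17: θ=75.6° here. β=18.3, B=27.3. 17·(0.6703 − sin(2π·0.6703)/(2π)) = 13.7693 → s = 40.7693

40.7693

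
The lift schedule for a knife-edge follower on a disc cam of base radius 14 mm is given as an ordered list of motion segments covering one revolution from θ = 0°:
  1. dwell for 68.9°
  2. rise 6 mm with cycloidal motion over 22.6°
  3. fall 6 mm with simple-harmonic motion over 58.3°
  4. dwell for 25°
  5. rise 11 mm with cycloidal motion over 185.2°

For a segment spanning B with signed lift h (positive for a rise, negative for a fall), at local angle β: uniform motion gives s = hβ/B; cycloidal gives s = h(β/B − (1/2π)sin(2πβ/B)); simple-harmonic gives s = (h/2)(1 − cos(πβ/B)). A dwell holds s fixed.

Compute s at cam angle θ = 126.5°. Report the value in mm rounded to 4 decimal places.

seg 1 [0°–68.9°] dwell: s stays 0.0000
seg 2 [68.9°–91.5°] cycloidal, h=6: full span → s += 6 → s = 6.0000
seg 3 [91.5°–149.8°] simple-harmonic, h=-6: θ=126.5° here. β=35, B=58.3. -6/2·(1 − cos(π·0.6003)) = -3.9301 → s = 2.0699

2.0699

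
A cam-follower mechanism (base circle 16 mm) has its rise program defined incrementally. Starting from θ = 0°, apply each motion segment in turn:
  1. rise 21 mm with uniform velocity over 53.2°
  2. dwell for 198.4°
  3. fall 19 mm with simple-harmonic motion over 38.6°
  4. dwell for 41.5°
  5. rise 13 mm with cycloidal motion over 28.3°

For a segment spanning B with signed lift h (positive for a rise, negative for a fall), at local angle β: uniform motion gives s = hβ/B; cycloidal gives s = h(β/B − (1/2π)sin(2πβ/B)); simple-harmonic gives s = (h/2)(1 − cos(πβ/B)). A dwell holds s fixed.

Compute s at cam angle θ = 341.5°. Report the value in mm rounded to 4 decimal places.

seg 1 [0°–53.2°] uniform, h=21: full span → s += 21 → s = 21.0000
seg 2 [53.2°–251.6°] dwell: s stays 21.0000
seg 3 [251.6°–290.2°] simple-harmonic, h=-19: full span → s += -19 → s = 2.0000
seg 4 [290.2°–331.7°] dwell: s stays 2.0000
seg 5 [331.7°–360°] cycloidal, h=13: θ=341.5° here. β=9.8, B=28.3. 13·(0.3463 − sin(2π·0.3463)/(2π)) = 2.8000 → s = 4.8000

4.8000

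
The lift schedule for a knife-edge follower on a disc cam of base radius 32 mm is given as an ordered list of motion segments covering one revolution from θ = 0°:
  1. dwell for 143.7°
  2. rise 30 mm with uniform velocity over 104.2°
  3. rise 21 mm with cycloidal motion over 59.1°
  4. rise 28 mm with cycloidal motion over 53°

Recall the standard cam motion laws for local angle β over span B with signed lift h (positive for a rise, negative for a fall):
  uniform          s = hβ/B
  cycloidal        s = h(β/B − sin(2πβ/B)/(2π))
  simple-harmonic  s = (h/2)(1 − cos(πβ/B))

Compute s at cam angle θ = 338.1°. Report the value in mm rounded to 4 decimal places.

seg 1 [0°–143.7°] dwell: s stays 0.0000
seg 2 [143.7°–247.9°] uniform, h=30: full span → s += 30 → s = 30.0000
seg 3 [247.9°–307°] cycloidal, h=21: full span → s += 21 → s = 51.0000
seg 4 [307°–360°] cycloidal, h=28: θ=338.1° here. β=31.1, B=53. 28·(0.5868 − sin(2π·0.5868)/(2π)) = 18.7417 → s = 69.7417

69.7417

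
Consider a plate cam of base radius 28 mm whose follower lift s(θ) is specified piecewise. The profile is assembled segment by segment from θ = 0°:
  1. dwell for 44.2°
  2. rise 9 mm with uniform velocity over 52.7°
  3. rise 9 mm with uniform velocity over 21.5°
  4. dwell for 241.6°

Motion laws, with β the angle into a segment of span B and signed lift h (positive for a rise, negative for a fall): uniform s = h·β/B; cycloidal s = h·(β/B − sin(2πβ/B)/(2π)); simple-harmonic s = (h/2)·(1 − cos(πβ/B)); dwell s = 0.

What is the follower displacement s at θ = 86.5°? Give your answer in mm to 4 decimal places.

seg 1 [0°–44.2°] dwell: s stays 0.0000
seg 2 [44.2°–96.9°] uniform, h=9: θ=86.5° here. β=42.3, B=52.7. 9·42.3/52.7 = 7.2239 → s = 7.2239

7.2239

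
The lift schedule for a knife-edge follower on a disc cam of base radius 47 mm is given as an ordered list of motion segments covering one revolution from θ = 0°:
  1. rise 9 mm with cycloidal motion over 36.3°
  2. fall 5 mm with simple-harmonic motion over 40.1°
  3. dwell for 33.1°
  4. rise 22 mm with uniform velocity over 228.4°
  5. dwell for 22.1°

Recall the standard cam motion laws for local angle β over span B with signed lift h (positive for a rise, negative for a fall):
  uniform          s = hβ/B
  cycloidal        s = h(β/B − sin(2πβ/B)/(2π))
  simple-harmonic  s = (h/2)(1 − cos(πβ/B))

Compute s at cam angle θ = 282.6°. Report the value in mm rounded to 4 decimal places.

seg 1 [0°–36.3°] cycloidal, h=9: full span → s += 9 → s = 9.0000
seg 2 [36.3°–76.4°] simple-harmonic, h=-5: full span → s += -5 → s = 4.0000
seg 3 [76.4°–109.5°] dwell: s stays 4.0000
seg 4 [109.5°–337.9°] uniform, h=22: θ=282.6° here. β=173.1, B=228.4. 22·173.1/228.4 = 16.6734 → s = 20.6734

20.6734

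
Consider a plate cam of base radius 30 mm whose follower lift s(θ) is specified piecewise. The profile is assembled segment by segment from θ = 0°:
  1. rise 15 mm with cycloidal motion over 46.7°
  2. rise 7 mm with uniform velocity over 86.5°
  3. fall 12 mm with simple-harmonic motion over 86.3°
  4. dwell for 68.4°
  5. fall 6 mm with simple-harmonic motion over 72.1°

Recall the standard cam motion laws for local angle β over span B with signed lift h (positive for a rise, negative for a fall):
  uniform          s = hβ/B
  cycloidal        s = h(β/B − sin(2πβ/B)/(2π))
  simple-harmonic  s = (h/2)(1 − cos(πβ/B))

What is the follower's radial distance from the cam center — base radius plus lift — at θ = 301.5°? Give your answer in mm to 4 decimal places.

seg 1 [0°–46.7°] cycloidal, h=15: full span → s += 15 → s = 15.0000
seg 2 [46.7°–133.2°] uniform, h=7: full span → s += 7 → s = 22.0000
seg 3 [133.2°–219.5°] simple-harmonic, h=-12: full span → s += -12 → s = 10.0000
seg 4 [219.5°–287.9°] dwell: s stays 10.0000
seg 5 [287.9°–360°] simple-harmonic, h=-6: θ=301.5° here. β=13.6, B=72.1. -6/2·(1 − cos(π·0.1886)) = -0.5115 → s = 9.4885
radial distance = base radius + s = 30 + 9.4885 = 39.4885

39.4885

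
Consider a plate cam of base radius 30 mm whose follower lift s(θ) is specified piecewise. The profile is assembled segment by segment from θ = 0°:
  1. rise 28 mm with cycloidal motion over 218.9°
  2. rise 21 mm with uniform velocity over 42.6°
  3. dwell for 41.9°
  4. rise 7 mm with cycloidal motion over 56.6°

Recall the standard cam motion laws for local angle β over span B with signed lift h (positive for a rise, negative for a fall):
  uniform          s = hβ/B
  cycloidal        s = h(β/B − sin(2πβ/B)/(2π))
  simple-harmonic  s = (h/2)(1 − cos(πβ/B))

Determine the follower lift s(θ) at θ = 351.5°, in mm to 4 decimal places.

seg 1 [0°–218.9°] cycloidal, h=28: full span → s += 28 → s = 28.0000
seg 2 [218.9°–261.5°] uniform, h=21: full span → s += 21 → s = 49.0000
seg 3 [261.5°–303.4°] dwell: s stays 49.0000
seg 4 [303.4°–360°] cycloidal, h=7: θ=351.5° here. β=48.1, B=56.6. 7·(0.8498 − sin(2π·0.8498)/(2π)) = 6.8508 → s = 55.8508

55.8508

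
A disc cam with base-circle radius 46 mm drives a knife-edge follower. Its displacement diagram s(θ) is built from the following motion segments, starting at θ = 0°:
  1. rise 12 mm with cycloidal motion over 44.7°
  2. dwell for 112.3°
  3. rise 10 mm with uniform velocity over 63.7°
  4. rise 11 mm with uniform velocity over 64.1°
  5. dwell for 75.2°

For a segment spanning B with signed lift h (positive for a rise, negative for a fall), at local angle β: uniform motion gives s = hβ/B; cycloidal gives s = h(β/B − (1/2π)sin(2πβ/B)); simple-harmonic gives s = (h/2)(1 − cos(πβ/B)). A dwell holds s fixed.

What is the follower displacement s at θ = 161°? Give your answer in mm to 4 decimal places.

seg 1 [0°–44.7°] cycloidal, h=12: full span → s += 12 → s = 12.0000
seg 2 [44.7°–157°] dwell: s stays 12.0000
seg 3 [157°–220.7°] uniform, h=10: θ=161° here. β=4, B=63.7. 10·4/63.7 = 0.6279 → s = 12.6279

12.6279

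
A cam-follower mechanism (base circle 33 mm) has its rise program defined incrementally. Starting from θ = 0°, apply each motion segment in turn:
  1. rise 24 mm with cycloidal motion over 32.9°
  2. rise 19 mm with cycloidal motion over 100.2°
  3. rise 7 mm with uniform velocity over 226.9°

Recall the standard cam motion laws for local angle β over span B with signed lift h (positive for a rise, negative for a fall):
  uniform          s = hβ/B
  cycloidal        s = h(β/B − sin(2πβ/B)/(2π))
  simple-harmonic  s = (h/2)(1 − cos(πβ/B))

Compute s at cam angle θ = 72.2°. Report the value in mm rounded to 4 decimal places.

seg 1 [0°–32.9°] cycloidal, h=24: full span → s += 24 → s = 24.0000
seg 2 [32.9°–133.1°] cycloidal, h=19: θ=72.2° here. β=39.3, B=100.2. 19·(0.3922 − sin(2π·0.3922)/(2π)) = 5.5572 → s = 29.5572

29.5572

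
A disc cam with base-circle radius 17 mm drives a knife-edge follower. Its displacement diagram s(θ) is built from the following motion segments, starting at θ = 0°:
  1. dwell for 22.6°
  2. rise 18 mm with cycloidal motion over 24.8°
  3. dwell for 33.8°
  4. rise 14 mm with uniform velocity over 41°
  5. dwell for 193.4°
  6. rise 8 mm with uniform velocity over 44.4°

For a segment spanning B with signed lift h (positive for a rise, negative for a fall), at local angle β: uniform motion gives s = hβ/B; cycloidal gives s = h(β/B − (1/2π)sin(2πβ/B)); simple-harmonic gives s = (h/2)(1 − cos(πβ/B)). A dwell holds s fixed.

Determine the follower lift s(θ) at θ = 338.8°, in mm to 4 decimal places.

seg 1 [0°–22.6°] dwell: s stays 0.0000
seg 2 [22.6°–47.4°] cycloidal, h=18: full span → s += 18 → s = 18.0000
seg 3 [47.4°–81.2°] dwell: s stays 18.0000
seg 4 [81.2°–122.2°] uniform, h=14: full span → s += 14 → s = 32.0000
seg 5 [122.2°–315.6°] dwell: s stays 32.0000
seg 6 [315.6°–360°] uniform, h=8: θ=338.8° here. β=23.2, B=44.4. 8·23.2/44.4 = 4.1802 → s = 36.1802

36.1802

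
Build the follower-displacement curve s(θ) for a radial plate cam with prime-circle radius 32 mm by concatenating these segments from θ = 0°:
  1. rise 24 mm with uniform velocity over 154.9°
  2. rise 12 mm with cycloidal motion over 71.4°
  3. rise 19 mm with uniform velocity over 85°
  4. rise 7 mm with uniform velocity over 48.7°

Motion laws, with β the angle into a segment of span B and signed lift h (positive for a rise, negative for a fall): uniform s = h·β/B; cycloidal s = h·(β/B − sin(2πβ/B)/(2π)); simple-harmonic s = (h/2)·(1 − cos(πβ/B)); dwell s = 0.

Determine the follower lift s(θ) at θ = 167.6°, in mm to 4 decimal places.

seg 1 [0°–154.9°] uniform, h=24: full span → s += 24 → s = 24.0000
seg 2 [154.9°–226.3°] cycloidal, h=12: θ=167.6° here. β=12.7, B=71.4. 12·(0.1779 − sin(2π·0.1779)/(2π)) = 0.4174 → s = 24.4174

24.4174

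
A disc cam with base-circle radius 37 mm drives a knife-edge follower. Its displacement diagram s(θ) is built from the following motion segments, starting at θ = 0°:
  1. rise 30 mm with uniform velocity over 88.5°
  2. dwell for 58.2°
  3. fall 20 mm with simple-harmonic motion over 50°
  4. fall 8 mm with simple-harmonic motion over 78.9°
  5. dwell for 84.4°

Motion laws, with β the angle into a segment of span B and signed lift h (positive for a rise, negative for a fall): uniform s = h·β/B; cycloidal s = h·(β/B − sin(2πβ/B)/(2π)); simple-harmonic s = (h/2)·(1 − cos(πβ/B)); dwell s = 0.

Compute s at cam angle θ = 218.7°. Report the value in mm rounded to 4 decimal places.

seg 1 [0°–88.5°] uniform, h=30: full span → s += 30 → s = 30.0000
seg 2 [88.5°–146.7°] dwell: s stays 30.0000
seg 3 [146.7°–196.7°] simple-harmonic, h=-20: full span → s += -20 → s = 10.0000
seg 4 [196.7°–275.6°] simple-harmonic, h=-8: θ=218.7° here. β=22, B=78.9. -8/2·(1 − cos(π·0.2788)) = -1.4390 → s = 8.5610

8.5610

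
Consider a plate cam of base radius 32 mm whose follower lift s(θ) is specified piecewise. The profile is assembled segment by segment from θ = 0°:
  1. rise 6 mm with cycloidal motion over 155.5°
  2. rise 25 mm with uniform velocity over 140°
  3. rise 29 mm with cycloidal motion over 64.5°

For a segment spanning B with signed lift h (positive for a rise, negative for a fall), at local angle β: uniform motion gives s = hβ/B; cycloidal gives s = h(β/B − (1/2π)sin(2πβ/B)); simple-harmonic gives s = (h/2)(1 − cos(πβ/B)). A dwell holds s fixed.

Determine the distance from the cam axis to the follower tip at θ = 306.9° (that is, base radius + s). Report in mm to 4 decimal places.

seg 1 [0°–155.5°] cycloidal, h=6: full span → s += 6 → s = 6.0000
seg 2 [155.5°–295.5°] uniform, h=25: full span → s += 25 → s = 31.0000
seg 3 [295.5°–360°] cycloidal, h=29: θ=306.9° here. β=11.4, B=64.5. 29·(0.1767 − sin(2π·0.1767)/(2π)) = 0.9904 → s = 31.9904
radial distance = base radius + s = 32 + 31.9904 = 63.9904

63.9904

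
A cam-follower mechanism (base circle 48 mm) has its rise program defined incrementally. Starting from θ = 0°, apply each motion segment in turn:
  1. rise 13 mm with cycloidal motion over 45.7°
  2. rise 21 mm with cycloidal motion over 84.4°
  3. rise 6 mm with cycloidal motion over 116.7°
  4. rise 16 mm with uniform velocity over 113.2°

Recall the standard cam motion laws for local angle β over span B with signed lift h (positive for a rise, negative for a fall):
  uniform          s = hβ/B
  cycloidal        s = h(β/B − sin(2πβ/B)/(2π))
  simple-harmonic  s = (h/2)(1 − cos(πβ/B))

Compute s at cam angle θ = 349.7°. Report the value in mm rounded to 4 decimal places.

seg 1 [0°–45.7°] cycloidal, h=13: full span → s += 13 → s = 13.0000
seg 2 [45.7°–130.1°] cycloidal, h=21: full span → s += 21 → s = 34.0000
seg 3 [130.1°–246.8°] cycloidal, h=6: full span → s += 6 → s = 40.0000
seg 4 [246.8°–360°] uniform, h=16: θ=349.7° here. β=102.9, B=113.2. 16·102.9/113.2 = 14.5442 → s = 54.5442

54.5442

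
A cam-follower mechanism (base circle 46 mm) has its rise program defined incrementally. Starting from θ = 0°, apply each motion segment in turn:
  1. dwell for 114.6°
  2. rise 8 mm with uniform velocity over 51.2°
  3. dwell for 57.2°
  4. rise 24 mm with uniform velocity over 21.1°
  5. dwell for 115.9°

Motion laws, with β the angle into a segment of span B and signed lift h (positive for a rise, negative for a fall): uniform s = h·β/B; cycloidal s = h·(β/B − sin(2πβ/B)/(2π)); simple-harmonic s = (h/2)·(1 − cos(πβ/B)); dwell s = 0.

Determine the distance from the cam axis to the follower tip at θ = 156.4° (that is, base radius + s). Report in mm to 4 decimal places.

seg 1 [0°–114.6°] dwell: s stays 0.0000
seg 2 [114.6°–165.8°] uniform, h=8: θ=156.4° here. β=41.8, B=51.2. 8·41.8/51.2 = 6.5312 → s = 6.5312
radial distance = base radius + s = 46 + 6.5312 = 52.5312

52.5312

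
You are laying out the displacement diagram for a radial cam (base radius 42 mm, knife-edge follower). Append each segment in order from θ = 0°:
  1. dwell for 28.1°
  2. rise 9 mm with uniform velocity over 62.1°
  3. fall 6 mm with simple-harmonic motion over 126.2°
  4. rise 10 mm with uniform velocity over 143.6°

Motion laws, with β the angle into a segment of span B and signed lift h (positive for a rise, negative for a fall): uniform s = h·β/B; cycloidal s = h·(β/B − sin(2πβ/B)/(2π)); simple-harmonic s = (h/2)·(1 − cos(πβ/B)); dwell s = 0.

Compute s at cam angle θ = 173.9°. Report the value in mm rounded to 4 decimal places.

seg 1 [0°–28.1°] dwell: s stays 0.0000
seg 2 [28.1°–90.2°] uniform, h=9: full span → s += 9 → s = 9.0000
seg 3 [90.2°–216.4°] simple-harmonic, h=-6: θ=173.9° here. β=83.7, B=126.2. -6/2·(1 − cos(π·0.6632)) = -4.4719 → s = 4.5281

4.5281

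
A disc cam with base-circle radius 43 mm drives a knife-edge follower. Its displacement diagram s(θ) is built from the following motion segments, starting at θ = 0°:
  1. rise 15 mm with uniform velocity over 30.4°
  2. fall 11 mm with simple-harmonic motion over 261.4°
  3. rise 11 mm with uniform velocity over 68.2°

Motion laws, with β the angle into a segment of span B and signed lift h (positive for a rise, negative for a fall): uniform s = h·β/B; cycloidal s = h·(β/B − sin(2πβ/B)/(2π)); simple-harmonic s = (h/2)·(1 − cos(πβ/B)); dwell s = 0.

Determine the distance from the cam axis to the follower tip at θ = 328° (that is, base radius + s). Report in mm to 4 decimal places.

seg 1 [0°–30.4°] uniform, h=15: full span → s += 15 → s = 15.0000
seg 2 [30.4°–291.8°] simple-harmonic, h=-11: full span → s += -11 → s = 4.0000
seg 3 [291.8°–360°] uniform, h=11: θ=328° here. β=36.2, B=68.2. 11·36.2/68.2 = 5.8387 → s = 9.8387
radial distance = base radius + s = 43 + 9.8387 = 52.8387

52.8387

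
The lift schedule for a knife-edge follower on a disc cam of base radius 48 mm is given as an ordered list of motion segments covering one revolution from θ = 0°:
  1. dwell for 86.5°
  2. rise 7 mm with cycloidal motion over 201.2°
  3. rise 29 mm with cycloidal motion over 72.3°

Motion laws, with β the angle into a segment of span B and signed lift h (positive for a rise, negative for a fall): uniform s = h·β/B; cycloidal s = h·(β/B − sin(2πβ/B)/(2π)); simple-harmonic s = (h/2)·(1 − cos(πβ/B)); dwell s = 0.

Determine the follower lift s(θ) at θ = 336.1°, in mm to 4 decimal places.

seg 1 [0°–86.5°] dwell: s stays 0.0000
seg 2 [86.5°–287.7°] cycloidal, h=7: full span → s += 7 → s = 7.0000
seg 3 [287.7°–360°] cycloidal, h=29: θ=336.1° here. β=48.4, B=72.3. 29·(0.6694 − sin(2π·0.6694)/(2π)) = 23.4502 → s = 30.4502

30.4502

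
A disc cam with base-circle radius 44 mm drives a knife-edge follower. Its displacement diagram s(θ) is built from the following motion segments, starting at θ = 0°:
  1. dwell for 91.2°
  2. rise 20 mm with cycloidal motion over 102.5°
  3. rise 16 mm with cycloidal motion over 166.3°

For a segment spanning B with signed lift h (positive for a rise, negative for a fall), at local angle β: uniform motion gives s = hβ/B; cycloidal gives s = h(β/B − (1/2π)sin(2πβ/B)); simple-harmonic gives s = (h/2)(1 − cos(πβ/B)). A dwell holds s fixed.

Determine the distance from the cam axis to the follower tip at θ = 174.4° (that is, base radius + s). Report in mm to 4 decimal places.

seg 1 [0°–91.2°] dwell: s stays 0.0000
seg 2 [91.2°–193.7°] cycloidal, h=20: θ=174.4° here. β=83.2, B=102.5. 20·(0.8117 − sin(2π·0.8117)/(2π)) = 19.1810 → s = 19.1810
radial distance = base radius + s = 44 + 19.1810 = 63.1810

63.1810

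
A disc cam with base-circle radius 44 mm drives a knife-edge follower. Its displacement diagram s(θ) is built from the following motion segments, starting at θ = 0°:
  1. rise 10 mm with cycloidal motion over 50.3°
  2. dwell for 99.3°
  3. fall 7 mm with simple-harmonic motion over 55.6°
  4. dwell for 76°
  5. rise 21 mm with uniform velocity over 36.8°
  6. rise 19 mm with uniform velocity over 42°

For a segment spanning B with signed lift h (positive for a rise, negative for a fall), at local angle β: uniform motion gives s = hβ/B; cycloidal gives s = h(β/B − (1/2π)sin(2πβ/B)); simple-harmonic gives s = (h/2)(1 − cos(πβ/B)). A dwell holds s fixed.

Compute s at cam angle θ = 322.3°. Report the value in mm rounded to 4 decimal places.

seg 1 [0°–50.3°] cycloidal, h=10: full span → s += 10 → s = 10.0000
seg 2 [50.3°–149.6°] dwell: s stays 10.0000
seg 3 [149.6°–205.2°] simple-harmonic, h=-7: full span → s += -7 → s = 3.0000
seg 4 [205.2°–281.2°] dwell: s stays 3.0000
seg 5 [281.2°–318°] uniform, h=21: full span → s += 21 → s = 24.0000
seg 6 [318°–360°] uniform, h=19: θ=322.3° here. β=4.3, B=42. 19·4.3/42 = 1.9452 → s = 25.9452

25.9452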